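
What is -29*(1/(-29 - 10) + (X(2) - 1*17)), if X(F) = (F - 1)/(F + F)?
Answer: 75893/156 ≈ 486.49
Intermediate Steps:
X(F) = (-1 + F)/(2*F) (X(F) = (-1 + F)/((2*F)) = (-1 + F)*(1/(2*F)) = (-1 + F)/(2*F))
-29*(1/(-29 - 10) + (X(2) - 1*17)) = -29*(1/(-29 - 10) + ((1/2)*(-1 + 2)/2 - 1*17)) = -29*(1/(-39) + ((1/2)*(1/2)*1 - 17)) = -29*(-1/39 + (1/4 - 17)) = -29*(-1/39 - 67/4) = -29*(-2617/156) = 75893/156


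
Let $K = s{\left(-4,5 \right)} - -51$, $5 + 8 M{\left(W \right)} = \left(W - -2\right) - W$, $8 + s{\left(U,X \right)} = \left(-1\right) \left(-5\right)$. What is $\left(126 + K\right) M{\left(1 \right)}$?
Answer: $- \frac{261}{4} \approx -65.25$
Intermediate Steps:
$s{\left(U,X \right)} = -3$ ($s{\left(U,X \right)} = -8 - -5 = -8 + 5 = -3$)
$M{\left(W \right)} = - \frac{3}{8}$ ($M{\left(W \right)} = - \frac{5}{8} + \frac{\left(W - -2\right) - W}{8} = - \frac{5}{8} + \frac{\left(W + 2\right) - W}{8} = - \frac{5}{8} + \frac{\left(2 + W\right) - W}{8} = - \frac{5}{8} + \frac{1}{8} \cdot 2 = - \frac{5}{8} + \frac{1}{4} = - \frac{3}{8}$)
$K = 48$ ($K = -3 - -51 = -3 + 51 = 48$)
$\left(126 + K\right) M{\left(1 \right)} = \left(126 + 48\right) \left(- \frac{3}{8}\right) = 174 \left(- \frac{3}{8}\right) = - \frac{261}{4}$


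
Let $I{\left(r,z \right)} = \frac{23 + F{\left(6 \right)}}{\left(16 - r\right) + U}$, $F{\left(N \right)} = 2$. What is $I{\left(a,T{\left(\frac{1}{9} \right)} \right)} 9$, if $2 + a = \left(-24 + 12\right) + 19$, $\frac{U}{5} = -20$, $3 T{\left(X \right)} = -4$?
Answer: $- \frac{225}{89} \approx -2.5281$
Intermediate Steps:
$T{\left(X \right)} = - \frac{4}{3}$ ($T{\left(X \right)} = \frac{1}{3} \left(-4\right) = - \frac{4}{3}$)
$U = -100$ ($U = 5 \left(-20\right) = -100$)
$a = 5$ ($a = -2 + \left(\left(-24 + 12\right) + 19\right) = -2 + \left(-12 + 19\right) = -2 + 7 = 5$)
$I{\left(r,z \right)} = \frac{25}{-84 - r}$ ($I{\left(r,z \right)} = \frac{23 + 2}{\left(16 - r\right) - 100} = \frac{25}{-84 - r}$)
$I{\left(a,T{\left(\frac{1}{9} \right)} \right)} 9 = - \frac{25}{84 + 5} \cdot 9 = - \frac{25}{89} \cdot 9 = \left(-25\right) \frac{1}{89} \cdot 9 = \left(- \frac{25}{89}\right) 9 = - \frac{225}{89}$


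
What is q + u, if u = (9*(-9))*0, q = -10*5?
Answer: -50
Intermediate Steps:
q = -50
u = 0 (u = -81*0 = 0)
q + u = -50 + 0 = -50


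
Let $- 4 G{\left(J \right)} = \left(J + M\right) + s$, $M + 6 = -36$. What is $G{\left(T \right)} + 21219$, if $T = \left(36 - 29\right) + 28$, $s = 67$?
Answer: $21204$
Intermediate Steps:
$M = -42$ ($M = -6 - 36 = -42$)
$T = 35$ ($T = 7 + 28 = 35$)
$G{\left(J \right)} = - \frac{25}{4} - \frac{J}{4}$ ($G{\left(J \right)} = - \frac{\left(J - 42\right) + 67}{4} = - \frac{\left(-42 + J\right) + 67}{4} = - \frac{25 + J}{4} = - \frac{25}{4} - \frac{J}{4}$)
$G{\left(T \right)} + 21219 = \left(- \frac{25}{4} - \frac{35}{4}\right) + 21219 = -15 + 21219 = 21204$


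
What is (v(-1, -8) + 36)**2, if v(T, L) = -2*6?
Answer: 576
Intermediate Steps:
v(T, L) = -12
(v(-1, -8) + 36)**2 = (-12 + 36)**2 = 24**2 = 576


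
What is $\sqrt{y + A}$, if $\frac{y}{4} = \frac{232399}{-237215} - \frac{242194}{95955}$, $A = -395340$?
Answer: $\frac{2 i \sqrt{2048357084971167545715690}}{4552393065} \approx 628.77 i$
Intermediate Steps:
$y = - \frac{63801516604}{4552393065}$ ($y = 4 \left(\frac{232399}{-237215} - \frac{242194}{95955}\right) = 4 \left(232399 \left(- \frac{1}{237215}\right) - \frac{242194}{95955}\right) = 4 \left(- \frac{232399}{237215} - \frac{242194}{95955}\right) = 4 \left(- \frac{15950379151}{4552393065}\right) = - \frac{63801516604}{4552393065} \approx -14.015$)
$\sqrt{y + A} = \sqrt{- \frac{63801516604}{4552393065} - 395340} = \sqrt{- \frac{1799806875833704}{4552393065}} = \frac{2 i \sqrt{2048357084971167545715690}}{4552393065}$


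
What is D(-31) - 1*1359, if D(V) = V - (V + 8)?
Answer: -1367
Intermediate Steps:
D(V) = -8 (D(V) = V - (8 + V) = V + (-8 - V) = -8)
D(-31) - 1*1359 = -8 - 1*1359 = -8 - 1359 = -1367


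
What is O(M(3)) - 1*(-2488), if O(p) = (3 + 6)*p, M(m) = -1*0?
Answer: 2488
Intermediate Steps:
M(m) = 0
O(p) = 9*p
O(M(3)) - 1*(-2488) = 9*0 - 1*(-2488) = 0 + 2488 = 2488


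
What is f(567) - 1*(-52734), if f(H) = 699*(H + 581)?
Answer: 855186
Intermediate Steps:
f(H) = 406119 + 699*H (f(H) = 699*(581 + H) = 406119 + 699*H)
f(567) - 1*(-52734) = (406119 + 699*567) - 1*(-52734) = (406119 + 396333) + 52734 = 802452 + 52734 = 855186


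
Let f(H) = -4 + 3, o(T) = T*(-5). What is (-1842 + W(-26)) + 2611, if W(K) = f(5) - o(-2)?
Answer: 758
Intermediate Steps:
o(T) = -5*T
f(H) = -1
W(K) = -11 (W(K) = -1 - (-5)*(-2) = -1 - 1*10 = -1 - 10 = -11)
(-1842 + W(-26)) + 2611 = (-1842 - 11) + 2611 = -1853 + 2611 = 758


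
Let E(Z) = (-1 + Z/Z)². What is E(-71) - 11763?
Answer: -11763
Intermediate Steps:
E(Z) = 0 (E(Z) = (-1 + 1)² = 0² = 0)
E(-71) - 11763 = 0 - 11763 = -11763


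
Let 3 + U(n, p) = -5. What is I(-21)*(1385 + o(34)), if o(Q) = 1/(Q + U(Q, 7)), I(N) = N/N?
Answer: 36011/26 ≈ 1385.0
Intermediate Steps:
I(N) = 1
U(n, p) = -8 (U(n, p) = -3 - 5 = -8)
o(Q) = 1/(-8 + Q) (o(Q) = 1/(Q - 8) = 1/(-8 + Q))
I(-21)*(1385 + o(34)) = 1*(1385 + 1/(-8 + 34)) = 1*(1385 + 1/26) = 1*(36011/26) = 36011/26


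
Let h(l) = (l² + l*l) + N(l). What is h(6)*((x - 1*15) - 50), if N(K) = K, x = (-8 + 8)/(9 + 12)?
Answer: -5070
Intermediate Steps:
x = 0 (x = 0/21 = 0*(1/21) = 0)
h(l) = l + 2*l² (h(l) = (l² + l*l) + l = (l² + l²) + l = 2*l² + l = l + 2*l²)
h(6)*((x - 1*15) - 50) = (6*(1 + 2*6))*((0 - 1*15) - 50) = (6*(1 + 12))*((0 - 15) - 50) = (6*13)*(-15 - 50) = 78*(-65) = -5070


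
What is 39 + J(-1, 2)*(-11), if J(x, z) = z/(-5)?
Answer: 217/5 ≈ 43.400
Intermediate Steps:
J(x, z) = -z/5 (J(x, z) = z*(-1/5) = -z/5)
39 + J(-1, 2)*(-11) = 39 - 1/5*2*(-11) = 39 - 2/5*(-11) = 39 + 22/5 = 217/5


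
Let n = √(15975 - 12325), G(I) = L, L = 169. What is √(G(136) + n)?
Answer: √(169 + 5*√146) ≈ 15.146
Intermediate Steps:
G(I) = 169
n = 5*√146 (n = √3650 = 5*√146 ≈ 60.415)
√(G(136) + n) = √(169 + 5*√146)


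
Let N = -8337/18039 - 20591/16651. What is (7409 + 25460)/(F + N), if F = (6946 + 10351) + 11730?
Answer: 470132176621/415154949527 ≈ 1.1324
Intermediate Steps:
N = -24298116/14303209 (N = -8337*1/18039 - 20591*1/16651 = -397/859 - 20591/16651 = -24298116/14303209 ≈ -1.6988)
F = 29027 (F = 17297 + 11730 = 29027)
(7409 + 25460)/(F + N) = (7409 + 25460)/(29027 - 24298116/14303209) = 32869/(415154949527/14303209) = 32869*(14303209/415154949527) = 470132176621/415154949527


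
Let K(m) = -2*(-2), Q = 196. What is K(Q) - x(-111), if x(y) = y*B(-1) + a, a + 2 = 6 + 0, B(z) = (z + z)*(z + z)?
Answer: 444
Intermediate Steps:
B(z) = 4*z**2 (B(z) = (2*z)*(2*z) = 4*z**2)
a = 4 (a = -2 + (6 + 0) = -2 + 6 = 4)
x(y) = 4 + 4*y (x(y) = y*(4*(-1)**2) + 4 = y*(4*1) + 4 = y*4 + 4 = 4*y + 4 = 4 + 4*y)
K(m) = 4
K(Q) - x(-111) = 4 - (4 + 4*(-111)) = 4 - (4 - 444) = 4 - 1*(-440) = 4 + 440 = 444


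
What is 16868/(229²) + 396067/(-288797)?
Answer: -15898721751/15144803477 ≈ -1.0498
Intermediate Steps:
16868/(229²) + 396067/(-288797) = 16868/52441 + 396067*(-1/288797) = 16868*(1/52441) - 396067/288797 = 16868/52441 - 396067/288797 = -15898721751/15144803477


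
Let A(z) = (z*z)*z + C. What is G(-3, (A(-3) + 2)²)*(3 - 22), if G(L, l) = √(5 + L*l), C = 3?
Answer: -19*I*√1447 ≈ -722.75*I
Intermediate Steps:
A(z) = 3 + z³ (A(z) = (z*z)*z + 3 = z²*z + 3 = z³ + 3 = 3 + z³)
G(-3, (A(-3) + 2)²)*(3 - 22) = √(5 - 3*((3 + (-3)³) + 2)²)*(3 - 22) = √(5 - 3*((3 - 27) + 2)²)*(-19) = √(5 - 3*(-24 + 2)²)*(-19) = √(5 - 3*(-22)²)*(-19) = √(5 - 3*484)*(-19) = √(5 - 1452)*(-19) = √(-1447)*(-19) = (I*√1447)*(-19) = -19*I*√1447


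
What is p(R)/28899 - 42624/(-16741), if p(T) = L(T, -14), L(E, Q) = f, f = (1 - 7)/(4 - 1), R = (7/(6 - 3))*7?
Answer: 1231757494/483798159 ≈ 2.5460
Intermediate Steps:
R = 49/3 (R = (7/3)*7 = 49/3 ≈ 16.333)
f = -2 (f = -6/3 = -6*⅓ = -2)
L(E, Q) = -2
p(T) = -2
p(R)/28899 - 42624/(-16741) = -2/28899 - 42624/(-16741) = -2*1/28899 - 42624*(-1/16741) = -2/28899 + 42624/16741 = 1231757494/483798159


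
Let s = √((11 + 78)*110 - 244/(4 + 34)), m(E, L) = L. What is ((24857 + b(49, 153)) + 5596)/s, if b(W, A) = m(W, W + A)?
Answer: 30655*√220742/46472 ≈ 309.92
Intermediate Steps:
b(W, A) = A + W (b(W, A) = W + A = A + W)
s = 4*√220742/19 (s = √(89*110 - 244/38) = √(9790 - 244*1/38) = √(9790 - 122/19) = √(185888/19) = 4*√220742/19 ≈ 98.912)
((24857 + b(49, 153)) + 5596)/s = ((24857 + (153 + 49)) + 5596)/((4*√220742/19)) = ((24857 + 202) + 5596)*(√220742/46472) = (25059 + 5596)*(√220742/46472) = 30655*(√220742/46472) = 30655*√220742/46472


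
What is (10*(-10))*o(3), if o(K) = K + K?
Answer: -600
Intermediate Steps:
o(K) = 2*K
(10*(-10))*o(3) = (10*(-10))*(2*3) = -100*6 = -600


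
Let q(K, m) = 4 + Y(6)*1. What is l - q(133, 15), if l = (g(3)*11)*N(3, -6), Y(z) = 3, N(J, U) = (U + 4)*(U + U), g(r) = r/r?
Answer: 257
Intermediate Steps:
g(r) = 1
N(J, U) = 2*U*(4 + U) (N(J, U) = (4 + U)*(2*U) = 2*U*(4 + U))
l = 264 (l = (1*11)*(2*(-6)*(4 - 6)) = 11*(2*(-6)*(-2)) = 11*24 = 264)
q(K, m) = 7 (q(K, m) = 4 + 3*1 = 4 + 3 = 7)
l - q(133, 15) = 264 - 1*7 = 264 - 7 = 257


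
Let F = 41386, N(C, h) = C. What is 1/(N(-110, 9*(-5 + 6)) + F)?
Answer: 1/41276 ≈ 2.4227e-5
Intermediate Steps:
1/(N(-110, 9*(-5 + 6)) + F) = 1/(-110 + 41386) = 1/41276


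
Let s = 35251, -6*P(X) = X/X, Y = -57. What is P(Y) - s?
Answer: -211507/6 ≈ -35251.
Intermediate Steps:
P(X) = -⅙ (P(X) = -X/(6*X) = -⅙*1 = -⅙)
P(Y) - s = -⅙ - 1*35251 = -⅙ - 35251 = -211507/6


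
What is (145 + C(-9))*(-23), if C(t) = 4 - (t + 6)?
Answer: -3496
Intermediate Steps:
C(t) = -2 - t (C(t) = 4 - (6 + t) = 4 + (-6 - t) = -2 - t)
(145 + C(-9))*(-23) = (145 + (-2 - 1*(-9)))*(-23) = (145 + (-2 + 9))*(-23) = (145 + 7)*(-23) = 152*(-23) = -3496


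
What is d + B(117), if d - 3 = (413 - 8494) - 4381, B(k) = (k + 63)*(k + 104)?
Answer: 27321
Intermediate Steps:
B(k) = (63 + k)*(104 + k)
d = -12459 (d = 3 + ((413 - 8494) - 4381) = 3 + (-8081 - 4381) = 3 - 12462 = -12459)
d + B(117) = -12459 + (6552 + 117**2 + 167*117) = -12459 + (6552 + 13689 + 19539) = -12459 + 39780 = 27321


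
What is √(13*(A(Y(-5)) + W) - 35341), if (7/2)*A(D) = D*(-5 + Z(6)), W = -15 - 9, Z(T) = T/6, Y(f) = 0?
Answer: I*√35653 ≈ 188.82*I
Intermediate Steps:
Z(T) = T/6 (Z(T) = T*(⅙) = T/6)
W = -24
A(D) = -8*D/7 (A(D) = 2*(D*(-5 + (⅙)*6))/7 = 2*(D*(-5 + 1))/7 = 2*(D*(-4))/7 = 2*(-4*D)/7 = -8*D/7)
√(13*(A(Y(-5)) + W) - 35341) = √(13*(-8/7*0 - 24) - 35341) = √(13*(0 - 24) - 35341) = √(13*(-24) - 35341) = √(-312 - 35341) = √(-35653) = I*√35653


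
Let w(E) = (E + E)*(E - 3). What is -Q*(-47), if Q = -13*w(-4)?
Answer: -34216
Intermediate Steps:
w(E) = 2*E*(-3 + E) (w(E) = (2*E)*(-3 + E) = 2*E*(-3 + E))
Q = -728 (Q = -26*(-4)*(-3 - 4) = -26*(-4)*(-7) = -13*56 = -728)
-Q*(-47) = -1*(-728)*(-47) = 728*(-47) = -34216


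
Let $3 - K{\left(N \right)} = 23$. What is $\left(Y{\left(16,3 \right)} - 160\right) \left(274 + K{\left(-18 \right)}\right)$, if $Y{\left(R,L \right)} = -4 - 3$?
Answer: $-42418$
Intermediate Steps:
$Y{\left(R,L \right)} = -7$
$K{\left(N \right)} = -20$ ($K{\left(N \right)} = 3 - 23 = -20$)
$\left(Y{\left(16,3 \right)} - 160\right) \left(274 + K{\left(-18 \right)}\right) = \left(-7 - 160\right) \left(274 - 20\right) = \left(-167\right) 254 = -42418$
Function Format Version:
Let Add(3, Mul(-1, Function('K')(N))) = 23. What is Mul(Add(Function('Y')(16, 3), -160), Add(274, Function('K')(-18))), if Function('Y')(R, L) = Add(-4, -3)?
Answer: -42418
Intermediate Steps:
Function('Y')(R, L) = -7
Function('K')(N) = -20 (Function('K')(N) = Add(3, Mul(-1, 23)) = Add(3, -23) = -20)
Mul(Add(Function('Y')(16, 3), -160), Add(274, Function('K')(-18))) = Mul(Add(-7, -160), Add(274, -20)) = Mul(-167, 254) = -42418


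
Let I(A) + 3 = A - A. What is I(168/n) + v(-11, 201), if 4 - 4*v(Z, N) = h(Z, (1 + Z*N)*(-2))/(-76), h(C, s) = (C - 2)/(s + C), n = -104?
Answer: -2680685/1340336 ≈ -2.0000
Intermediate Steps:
h(C, s) = (-2 + C)/(C + s)
v(Z, N) = 1 + (-2 + Z)/(304*(-2 + Z - 2*N*Z)) (v(Z, N) = 1 - (-2 + Z)/(Z + (1 + Z*N)*(-2))/(4*(-76)) = 1 - (-2 + Z)/(Z + (1 + N*Z)*(-2))*(-1)/(4*76) = 1 - (-2 + Z)/(Z + (-2 - 2*N*Z))*(-1)/(4*76) = 1 - (-2 + Z)/(-2 + Z - 2*N*Z)*(-1)/(4*76) = 1 - (-1)*(-2 + Z)/(304*(-2 + Z - 2*N*Z)) = 1 + (-2 + Z)/(304*(-2 + Z - 2*N*Z)))
I(A) = -3 (I(A) = -3 + (A - A) = -3 + 0 = -3)
I(168/n) + v(-11, 201) = -3 + (610 - 305*(-11) + 608*201*(-11))/(304*(2 - 1*(-11) + 2*201*(-11))) = -3 + (610 + 3355 - 1344288)/(304*(2 + 11 - 4422)) = -3 + (1/304)*(-1340323)/(-4409) = -3 + (1/304)*(-1/4409)*(-1340323) = -3 + 1340323/1340336 = -2680685/1340336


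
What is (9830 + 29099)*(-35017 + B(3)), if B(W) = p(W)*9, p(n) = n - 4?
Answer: -1363527154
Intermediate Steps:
p(n) = -4 + n
B(W) = -36 + 9*W (B(W) = (-4 + W)*9 = -36 + 9*W)
(9830 + 29099)*(-35017 + B(3)) = (9830 + 29099)*(-35017 + (-36 + 9*3)) = 38929*(-35017 + (-36 + 27)) = 38929*(-35017 - 9) = 38929*(-35026) = -1363527154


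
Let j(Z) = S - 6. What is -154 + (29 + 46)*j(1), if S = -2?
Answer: -754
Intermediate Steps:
j(Z) = -8 (j(Z) = -2 - 6 = -8)
-154 + (29 + 46)*j(1) = -154 + (29 + 46)*(-8) = -154 + 75*(-8) = -154 - 600 = -754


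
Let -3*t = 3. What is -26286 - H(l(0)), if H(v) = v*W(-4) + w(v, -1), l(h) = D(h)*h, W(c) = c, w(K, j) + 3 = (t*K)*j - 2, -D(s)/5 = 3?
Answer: -26281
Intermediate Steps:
t = -1 (t = -⅓*3 = -1)
D(s) = -15 (D(s) = -5*3 = -15)
w(K, j) = -5 - K*j (w(K, j) = -3 + ((-K)*j - 2) = -3 + (-K*j - 2) = -3 + (-2 - K*j) = -5 - K*j)
l(h) = -15*h
H(v) = -5 - 3*v (H(v) = v*(-4) + (-5 - 1*v*(-1)) = -4*v + (-5 + v) = -5 - 3*v)
-26286 - H(l(0)) = -26286 - (-5 - (-45)*0) = -26286 - (-5 - 3*0) = -26286 - (-5 + 0) = -26286 - 1*(-5) = -26286 + 5 = -26281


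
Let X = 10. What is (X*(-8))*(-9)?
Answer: 720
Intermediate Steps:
(X*(-8))*(-9) = (10*(-8))*(-9) = -80*(-9) = 720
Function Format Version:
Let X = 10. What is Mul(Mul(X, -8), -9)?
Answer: 720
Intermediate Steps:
Mul(Mul(X, -8), -9) = Mul(Mul(10, -8), -9) = Mul(-80, -9) = 720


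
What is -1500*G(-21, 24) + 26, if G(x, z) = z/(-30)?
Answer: 1226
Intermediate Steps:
G(x, z) = -z/30 (G(x, z) = z*(-1/30) = -z/30)
-1500*G(-21, 24) + 26 = -(-50)*24 + 26 = -1500*(-⅘) + 26 = 1200 + 26 = 1226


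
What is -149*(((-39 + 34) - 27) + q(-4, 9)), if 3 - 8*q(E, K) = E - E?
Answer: 37697/8 ≈ 4712.1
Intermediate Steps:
q(E, K) = 3/8 (q(E, K) = 3/8 - (E - E)/8 = 3/8 - ⅛*0 = 3/8 + 0 = 3/8)
-149*(((-39 + 34) - 27) + q(-4, 9)) = -149*(((-39 + 34) - 27) + 3/8) = -149*((-5 - 27) + 3/8) = -149*(-32 + 3/8) = -149*(-253/8) = 37697/8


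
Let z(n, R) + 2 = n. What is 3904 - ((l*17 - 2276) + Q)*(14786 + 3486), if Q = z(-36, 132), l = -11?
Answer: 45702176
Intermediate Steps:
z(n, R) = -2 + n
Q = -38 (Q = -2 - 36 = -38)
3904 - ((l*17 - 2276) + Q)*(14786 + 3486) = 3904 - ((-11*17 - 2276) - 38)*(14786 + 3486) = 3904 - ((-187 - 2276) - 38)*18272 = 3904 - (-2463 - 38)*18272 = 3904 - (-2501)*18272 = 3904 - 1*(-45698272) = 3904 + 45698272 = 45702176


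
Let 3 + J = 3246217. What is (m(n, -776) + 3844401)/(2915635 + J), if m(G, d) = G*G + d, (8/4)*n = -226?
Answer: 3856394/6161849 ≈ 0.62585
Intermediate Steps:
n = -113 (n = (½)*(-226) = -113)
J = 3246214 (J = -3 + 3246217 = 3246214)
m(G, d) = d + G² (m(G, d) = G² + d = d + G²)
(m(n, -776) + 3844401)/(2915635 + J) = ((-776 + (-113)²) + 3844401)/(2915635 + 3246214) = ((-776 + 12769) + 3844401)/6161849 = (11993 + 3844401)*(1/6161849) = 3856394*(1/6161849) = 3856394/6161849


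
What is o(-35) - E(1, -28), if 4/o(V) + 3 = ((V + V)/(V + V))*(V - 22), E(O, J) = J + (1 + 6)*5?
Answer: -106/15 ≈ -7.0667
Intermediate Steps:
E(O, J) = 35 + J (E(O, J) = J + 7*5 = J + 35 = 35 + J)
o(V) = 4/(-25 + V) (o(V) = 4/(-3 + ((V + V)/(V + V))*(V - 22)) = 4/(-3 + ((2*V)/((2*V)))*(-22 + V)) = 4/(-3 + ((2*V)*(1/(2*V)))*(-22 + V)) = 4/(-3 + 1*(-22 + V)) = 4/(-3 + (-22 + V)) = 4/(-25 + V))
o(-35) - E(1, -28) = 4/(-25 - 35) - (35 - 28) = 4/(-60) - 1*7 = 4*(-1/60) - 7 = -1/15 - 7 = -106/15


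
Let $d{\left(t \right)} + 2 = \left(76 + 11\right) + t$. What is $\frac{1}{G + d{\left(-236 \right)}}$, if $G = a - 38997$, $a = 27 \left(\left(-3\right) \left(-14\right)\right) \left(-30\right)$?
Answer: $- \frac{1}{73168} \approx -1.3667 \cdot 10^{-5}$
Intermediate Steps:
$d{\left(t \right)} = 85 + t$ ($d{\left(t \right)} = -2 + \left(\left(76 + 11\right) + t\right) = -2 + \left(87 + t\right) = 85 + t$)
$a = -34020$ ($a = 27 \cdot 42 \left(-30\right) = 1134 \left(-30\right) = -34020$)
$G = -73017$ ($G = -34020 - 38997 = -73017$)
$\frac{1}{G + d{\left(-236 \right)}} = \frac{1}{-73017 + \left(85 - 236\right)} = \frac{1}{-73017 - 151} = \frac{1}{-73168} = - \frac{1}{73168}$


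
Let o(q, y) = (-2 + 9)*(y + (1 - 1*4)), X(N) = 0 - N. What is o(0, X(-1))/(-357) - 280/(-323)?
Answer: 878/969 ≈ 0.90609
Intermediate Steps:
X(N) = -N
o(q, y) = -21 + 7*y (o(q, y) = 7*(y + (1 - 4)) = 7*(y - 3) = 7*(-3 + y) = -21 + 7*y)
o(0, X(-1))/(-357) - 280/(-323) = (-21 + 7*(-1*(-1)))/(-357) - 280/(-323) = (-21 + 7*1)*(-1/357) - 280*(-1/323) = (-21 + 7)*(-1/357) + 280/323 = -14*(-1/357) + 280/323 = 2/51 + 280/323 = 878/969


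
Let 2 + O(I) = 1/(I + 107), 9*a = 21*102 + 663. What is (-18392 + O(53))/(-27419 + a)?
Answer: 8829117/13011520 ≈ 0.67856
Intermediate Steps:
a = 935/3 (a = (21*102 + 663)/9 = (2142 + 663)/9 = (1/9)*2805 = 935/3 ≈ 311.67)
O(I) = -2 + 1/(107 + I) (O(I) = -2 + 1/(I + 107) = -2 + 1/(107 + I))
(-18392 + O(53))/(-27419 + a) = (-18392 + (-213 - 2*53)/(107 + 53))/(-27419 + 935/3) = (-18392 + (-213 - 106)/160)/(-81322/3) = (-18392 + (1/160)*(-319))*(-3/81322) = (-18392 - 319/160)*(-3/81322) = -2943039/160*(-3/81322) = 8829117/13011520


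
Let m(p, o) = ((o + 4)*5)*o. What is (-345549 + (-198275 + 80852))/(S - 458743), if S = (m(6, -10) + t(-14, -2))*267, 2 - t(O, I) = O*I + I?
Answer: 462972/385051 ≈ 1.2024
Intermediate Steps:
m(p, o) = o*(20 + 5*o) (m(p, o) = ((4 + o)*5)*o = (20 + 5*o)*o = o*(20 + 5*o))
t(O, I) = 2 - I - I*O (t(O, I) = 2 - (O*I + I) = 2 - (I*O + I) = 2 - (I + I*O) = 2 + (-I - I*O) = 2 - I - I*O)
S = 73692 (S = (5*(-10)*(4 - 10) + (2 - 1*(-2) - 1*(-2)*(-14)))*267 = (5*(-10)*(-6) + (2 + 2 - 28))*267 = (300 - 24)*267 = 276*267 = 73692)
(-345549 + (-198275 + 80852))/(S - 458743) = (-345549 + (-198275 + 80852))/(73692 - 458743) = (-345549 - 117423)/(-385051) = -462972*(-1/385051) = 462972/385051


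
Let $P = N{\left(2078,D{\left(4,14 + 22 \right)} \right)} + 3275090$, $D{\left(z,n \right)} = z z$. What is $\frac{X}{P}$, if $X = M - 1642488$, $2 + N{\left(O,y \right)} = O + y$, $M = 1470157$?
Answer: $- \frac{172331}{3277182} \approx -0.052585$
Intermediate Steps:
$D{\left(z,n \right)} = z^{2}$
$N{\left(O,y \right)} = -2 + O + y$ ($N{\left(O,y \right)} = -2 + \left(O + y\right) = -2 + O + y$)
$X = -172331$ ($X = 1470157 - 1642488 = -172331$)
$P = 3277182$ ($P = \left(-2 + 2078 + 4^{2}\right) + 3275090 = \left(-2 + 2078 + 16\right) + 3275090 = 2092 + 3275090 = 3277182$)
$\frac{X}{P} = - \frac{172331}{3277182}$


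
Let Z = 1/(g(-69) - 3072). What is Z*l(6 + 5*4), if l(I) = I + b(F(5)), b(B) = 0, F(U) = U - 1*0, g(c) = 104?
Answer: -13/1484 ≈ -0.0087601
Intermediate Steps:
F(U) = U (F(U) = U + 0 = U)
Z = -1/2968 (Z = 1/(104 - 3072) = 1/(-2968) = -1/2968 ≈ -0.00033693)
l(I) = I (l(I) = I + 0 = I)
Z*l(6 + 5*4) = -(6 + 5*4)/2968 = -(6 + 20)/2968 = -1/2968*26 = -13/1484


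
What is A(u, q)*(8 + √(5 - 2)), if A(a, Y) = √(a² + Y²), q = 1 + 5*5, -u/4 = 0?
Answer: 208 + 26*√3 ≈ 253.03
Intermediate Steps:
u = 0 (u = -4*0 = 0)
q = 26 (q = 1 + 25 = 26)
A(a, Y) = √(Y² + a²)
A(u, q)*(8 + √(5 - 2)) = √(26² + 0²)*(8 + √(5 - 2)) = √(676 + 0)*(8 + √3) = √676*(8 + √3) = 26*(8 + √3) = 208 + 26*√3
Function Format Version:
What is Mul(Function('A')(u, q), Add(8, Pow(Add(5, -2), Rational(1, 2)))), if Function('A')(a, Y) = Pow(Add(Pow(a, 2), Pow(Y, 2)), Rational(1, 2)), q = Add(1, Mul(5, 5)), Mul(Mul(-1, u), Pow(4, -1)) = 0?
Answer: Add(208, Mul(26, Pow(3, Rational(1, 2)))) ≈ 253.03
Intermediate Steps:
u = 0 (u = Mul(-4, 0) = 0)
q = 26 (q = Add(1, 25) = 26)
Function('A')(a, Y) = Pow(Add(Pow(Y, 2), Pow(a, 2)), Rational(1, 2))
Mul(Function('A')(u, q), Add(8, Pow(Add(5, -2), Rational(1, 2)))) = Mul(Pow(Add(Pow(26, 2), Pow(0, 2)), Rational(1, 2)), Add(8, Pow(Add(5, -2), Rational(1, 2)))) = Mul(Pow(Add(676, 0), Rational(1, 2)), Add(8, Pow(3, Rational(1, 2)))) = Mul(Pow(676, Rational(1, 2)), Add(8, Pow(3, Rational(1, 2)))) = Mul(26, Add(8, Pow(3, Rational(1, 2)))) = Add(208, Mul(26, Pow(3, Rational(1, 2))))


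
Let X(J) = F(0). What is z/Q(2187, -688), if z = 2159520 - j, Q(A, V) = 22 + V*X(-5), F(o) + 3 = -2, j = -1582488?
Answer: 623668/577 ≈ 1080.9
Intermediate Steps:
F(o) = -5 (F(o) = -3 - 2 = -5)
X(J) = -5
Q(A, V) = 22 - 5*V (Q(A, V) = 22 + V*(-5) = 22 - 5*V)
z = 3742008 (z = 2159520 - 1*(-1582488) = 2159520 + 1582488 = 3742008)
z/Q(2187, -688) = 3742008/(22 - 5*(-688)) = 3742008/(22 + 3440) = 3742008/3462 = 3742008*(1/3462) = 623668/577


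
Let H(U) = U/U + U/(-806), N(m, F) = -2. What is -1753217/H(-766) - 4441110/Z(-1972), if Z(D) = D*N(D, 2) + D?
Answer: -174600039229/193749 ≈ -9.0117e+5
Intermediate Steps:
Z(D) = -D (Z(D) = D*(-2) + D = -2*D + D = -D)
H(U) = 1 - U/806 (H(U) = 1 + U*(-1/806) = 1 - U/806)
-1753217/H(-766) - 4441110/Z(-1972) = -1753217/(1 - 1/806*(-766)) - 4441110/((-1*(-1972))) = -1753217/(1 + 383/403) - 4441110/1972 = -1753217/786/403 - 4441110*1/1972 = -1753217*403/786 - 2220555/986 = -706546451/786 - 2220555/986 = -174600039229/193749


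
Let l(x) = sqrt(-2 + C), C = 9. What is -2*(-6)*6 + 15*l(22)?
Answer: 72 + 15*sqrt(7) ≈ 111.69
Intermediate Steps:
l(x) = sqrt(7) (l(x) = sqrt(-2 + 9) = sqrt(7))
-2*(-6)*6 + 15*l(22) = -2*(-6)*6 + 15*sqrt(7) = 12*6 + 15*sqrt(7) = 72 + 15*sqrt(7)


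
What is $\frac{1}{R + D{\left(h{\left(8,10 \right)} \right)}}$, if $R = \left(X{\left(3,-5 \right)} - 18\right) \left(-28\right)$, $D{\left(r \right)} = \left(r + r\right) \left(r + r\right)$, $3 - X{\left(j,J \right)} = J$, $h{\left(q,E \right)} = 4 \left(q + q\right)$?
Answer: $\frac{1}{16664} \approx 6.001 \cdot 10^{-5}$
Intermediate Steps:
$h{\left(q,E \right)} = 8 q$ ($h{\left(q,E \right)} = 4 \cdot 2 q = 8 q$)
$X{\left(j,J \right)} = 3 - J$
$D{\left(r \right)} = 4 r^{2}$ ($D{\left(r \right)} = 2 r 2 r = 4 r^{2}$)
$R = 280$ ($R = \left(\left(3 - -5\right) - 18\right) \left(-28\right) = \left(\left(3 + 5\right) - 18\right) \left(-28\right) = \left(8 - 18\right) \left(-28\right) = \left(-10\right) \left(-28\right) = 280$)
$\frac{1}{R + D{\left(h{\left(8,10 \right)} \right)}} = \frac{1}{280 + 4 \left(8 \cdot 8\right)^{2}} = \frac{1}{280 + 4 \cdot 64^{2}} = \frac{1}{280 + 4 \cdot 4096} = \frac{1}{280 + 16384} = \frac{1}{16664}$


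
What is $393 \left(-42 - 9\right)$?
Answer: $-20043$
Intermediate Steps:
$393 \left(-42 - 9\right) = 393 \left(-51\right) = -20043$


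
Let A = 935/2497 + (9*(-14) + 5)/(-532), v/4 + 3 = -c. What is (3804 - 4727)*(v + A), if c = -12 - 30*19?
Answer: -258220428453/120764 ≈ -2.1382e+6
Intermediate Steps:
c = -582 (c = -12 - 570 = -582)
v = 2316 (v = -12 + 4*(-1*(-582)) = -12 + 4*582 = -12 + 2328 = 2316)
A = 72687/120764 (A = 935*(1/2497) + (-126 + 5)*(-1/532) = 85/227 - 121*(-1/532) = 85/227 + 121/532 = 72687/120764 ≈ 0.60189)
(3804 - 4727)*(v + A) = (3804 - 4727)*(2316 + 72687/120764) = -923*279762111/120764 = -258220428453/120764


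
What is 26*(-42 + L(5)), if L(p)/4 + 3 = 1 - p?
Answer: -1820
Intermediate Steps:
L(p) = -8 - 4*p (L(p) = -12 + 4*(1 - p) = -12 + (4 - 4*p) = -8 - 4*p)
26*(-42 + L(5)) = 26*(-42 + (-8 - 4*5)) = 26*(-42 + (-8 - 20)) = 26*(-42 - 28) = 26*(-70) = -1820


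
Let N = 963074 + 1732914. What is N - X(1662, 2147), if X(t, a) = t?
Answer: 2694326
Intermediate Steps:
N = 2695988
N - X(1662, 2147) = 2695988 - 1*1662 = 2695988 - 1662 = 2694326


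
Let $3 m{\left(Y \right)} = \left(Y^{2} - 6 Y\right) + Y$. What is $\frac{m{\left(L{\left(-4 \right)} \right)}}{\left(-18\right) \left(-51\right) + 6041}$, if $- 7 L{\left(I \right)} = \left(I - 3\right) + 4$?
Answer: $- \frac{32}{340991} \approx -9.3844 \cdot 10^{-5}$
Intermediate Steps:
$L{\left(I \right)} = - \frac{1}{7} - \frac{I}{7}$ ($L{\left(I \right)} = - \frac{\left(I - 3\right) + 4}{7} = - \frac{\left(-3 + I\right) + 4}{7} = - \frac{1 + I}{7} = - \frac{1}{7} - \frac{I}{7}$)
$m{\left(Y \right)} = - \frac{5 Y}{3} + \frac{Y^{2}}{3}$ ($m{\left(Y \right)} = \frac{\left(Y^{2} - 6 Y\right) + Y}{3} = \frac{Y^{2} - 5 Y}{3} = - \frac{5 Y}{3} + \frac{Y^{2}}{3}$)
$\frac{m{\left(L{\left(-4 \right)} \right)}}{\left(-18\right) \left(-51\right) + 6041} = \frac{\frac{1}{3} \left(- \frac{1}{7} - - \frac{4}{7}\right) \left(-5 - - \frac{3}{7}\right)}{\left(-18\right) \left(-51\right) + 6041} = \frac{\frac{1}{3} \left(- \frac{1}{7} + \frac{4}{7}\right) \left(-5 + \left(- \frac{1}{7} + \frac{4}{7}\right)\right)}{918 + 6041} = \frac{\frac{1}{3} \cdot \frac{3}{7} \left(-5 + \frac{3}{7}\right)}{6959} = \frac{1}{3} \cdot \frac{3}{7} \left(- \frac{32}{7}\right) \frac{1}{6959} = \left(- \frac{32}{49}\right) \frac{1}{6959} = - \frac{32}{340991}$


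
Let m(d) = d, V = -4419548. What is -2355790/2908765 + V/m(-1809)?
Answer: 2570232982822/1052391177 ≈ 2442.3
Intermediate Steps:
-2355790/2908765 + V/m(-1809) = -2355790/2908765 - 4419548/(-1809) = -2355790*1/2908765 - 4419548*(-1/1809) = -471158/581753 + 4419548/1809 = 2570232982822/1052391177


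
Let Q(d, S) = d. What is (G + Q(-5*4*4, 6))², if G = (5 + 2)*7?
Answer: 961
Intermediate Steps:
G = 49 (G = 7*7 = 49)
(G + Q(-5*4*4, 6))² = (49 - 5*4*4)² = (49 - 20*4)² = (49 - 80)² = (-31)² = 961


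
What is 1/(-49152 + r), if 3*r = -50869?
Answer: -3/198325 ≈ -1.5127e-5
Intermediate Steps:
r = -50869/3 (r = (⅓)*(-50869) = -50869/3 ≈ -16956.)
1/(-49152 + r) = 1/(-49152 - 50869/3) = 1/(-198325/3) = -3/198325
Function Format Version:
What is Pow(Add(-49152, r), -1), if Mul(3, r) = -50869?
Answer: Rational(-3, 198325) ≈ -1.5127e-5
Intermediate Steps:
r = Rational(-50869, 3) (r = Mul(Rational(1, 3), -50869) = Rational(-50869, 3) ≈ -16956.)
Pow(Add(-49152, r), -1) = Pow(Add(-49152, Rational(-50869, 3)), -1) = Pow(Rational(-198325, 3), -1) = Rational(-3, 198325)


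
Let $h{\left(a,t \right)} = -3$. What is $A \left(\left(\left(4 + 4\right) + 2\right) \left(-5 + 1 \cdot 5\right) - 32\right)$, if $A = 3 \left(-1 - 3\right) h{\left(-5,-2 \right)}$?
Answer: $-1152$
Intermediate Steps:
$A = 36$ ($A = 3 \left(-1 - 3\right) \left(-3\right) = 3 \left(\left(-4\right) \left(-3\right)\right) = 3 \cdot 12 = 36$)
$A \left(\left(\left(4 + 4\right) + 2\right) \left(-5 + 1 \cdot 5\right) - 32\right) = 36 \left(\left(\left(4 + 4\right) + 2\right) \left(-5 + 1 \cdot 5\right) - 32\right) = 36 \left(\left(8 + 2\right) \left(-5 + 5\right) - 32\right) = 36 \left(10 \cdot 0 - 32\right) = 36 \left(0 - 32\right) = 36 \left(-32\right) = -1152$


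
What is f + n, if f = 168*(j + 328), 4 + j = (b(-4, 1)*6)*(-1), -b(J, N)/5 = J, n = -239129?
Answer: -204857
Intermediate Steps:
b(J, N) = -5*J
j = -124 (j = -4 + (-5*(-4)*6)*(-1) = -4 + (20*6)*(-1) = -4 + 120*(-1) = -4 - 120 = -124)
f = 34272 (f = 168*(-124 + 328) = 168*204 = 34272)
f + n = 34272 - 239129 = -204857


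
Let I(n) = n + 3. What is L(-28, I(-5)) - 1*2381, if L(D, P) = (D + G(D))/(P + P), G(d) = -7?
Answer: -9489/4 ≈ -2372.3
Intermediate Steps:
I(n) = 3 + n
L(D, P) = (-7 + D)/(2*P) (L(D, P) = (D - 7)/(P + P) = (-7 + D)/((2*P)) = (-7 + D)*(1/(2*P)) = (-7 + D)/(2*P))
L(-28, I(-5)) - 1*2381 = (-7 - 28)/(2*(3 - 5)) - 1*2381 = (½)*(-35)/(-2) - 2381 = (½)*(-½)*(-35) - 2381 = 35/4 - 2381 = -9489/4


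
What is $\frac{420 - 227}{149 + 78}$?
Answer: $\frac{193}{227} \approx 0.85022$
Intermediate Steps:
$\frac{420 - 227}{149 + 78} = \frac{193}{227}$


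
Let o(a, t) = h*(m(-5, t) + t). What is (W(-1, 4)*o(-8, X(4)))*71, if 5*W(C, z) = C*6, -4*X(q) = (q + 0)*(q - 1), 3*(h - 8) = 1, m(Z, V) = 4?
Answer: -710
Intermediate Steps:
h = 25/3 (h = 8 + (⅓)*1 = 8 + ⅓ = 25/3 ≈ 8.3333)
X(q) = -q*(-1 + q)/4 (X(q) = -(q + 0)*(q - 1)/4 = -q*(-1 + q)/4)
o(a, t) = 100/3 + 25*t/3 (o(a, t) = 25*(4 + t)/3 = 100/3 + 25*t/3)
W(C, z) = 6*C/5 (W(C, z) = (C*6)/5 = (6*C)/5 = 6*C/5)
(W(-1, 4)*o(-8, X(4)))*71 = (((6/5)*(-1))*(100/3 + 25*((¼)*4*(1 - 1*4))/3))*71 = -6*(100/3 + 25*((¼)*4*(1 - 4))/3)/5*71 = -6*(100/3 + 25*((¼)*4*(-3))/3)/5*71 = -6*(100/3 + (25/3)*(-3))/5*71 = -6*(100/3 - 25)/5*71 = -6/5*25/3*71 = -10*71 = -710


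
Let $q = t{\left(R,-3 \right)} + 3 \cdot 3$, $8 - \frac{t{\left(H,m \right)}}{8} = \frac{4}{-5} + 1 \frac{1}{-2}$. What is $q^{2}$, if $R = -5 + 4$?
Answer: $\frac{173889}{25} \approx 6955.6$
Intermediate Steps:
$R = -1$
$t{\left(H,m \right)} = \frac{372}{5}$ ($t{\left(H,m \right)} = 64 - 8 \left(\frac{4}{-5} + 1 \frac{1}{-2}\right) = 64 - 8 \left(4 \left(- \frac{1}{5}\right) + 1 \left(- \frac{1}{2}\right)\right) = 64 - 8 \left(- \frac{4}{5} - \frac{1}{2}\right) = 64 - - \frac{52}{5} = 64 + \frac{52}{5} = \frac{372}{5}$)
$q = \frac{417}{5}$ ($q = \frac{372}{5} + 3 \cdot 3 = \frac{372}{5} + 9 = \frac{417}{5} \approx 83.4$)
$q^{2} = \left(\frac{417}{5}\right)^{2} = \frac{173889}{25}$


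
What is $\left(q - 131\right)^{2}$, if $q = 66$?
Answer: $4225$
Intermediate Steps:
$\left(q - 131\right)^{2} = \left(66 - 131\right)^{2} = \left(-65\right)^{2} = 4225$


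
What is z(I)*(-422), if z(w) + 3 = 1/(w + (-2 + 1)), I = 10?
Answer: 10972/9 ≈ 1219.1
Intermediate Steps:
z(w) = -3 + 1/(-1 + w) (z(w) = -3 + 1/(w + (-2 + 1)) = -3 + 1/(w - 1) = -3 + 1/(-1 + w))
z(I)*(-422) = ((4 - 3*10)/(-1 + 10))*(-422) = ((4 - 30)/9)*(-422) = ((1/9)*(-26))*(-422) = -26/9*(-422) = 10972/9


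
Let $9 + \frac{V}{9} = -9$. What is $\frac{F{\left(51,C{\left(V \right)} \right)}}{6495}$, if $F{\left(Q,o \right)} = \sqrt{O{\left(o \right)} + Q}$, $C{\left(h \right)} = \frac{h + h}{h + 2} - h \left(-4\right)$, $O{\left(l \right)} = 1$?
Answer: $\frac{2 \sqrt{13}}{6495} \approx 0.0011103$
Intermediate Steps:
$V = -162$ ($V = -81 + 9 \left(-9\right) = -81 - 81 = -162$)
$C{\left(h \right)} = 4 h + \frac{2 h}{2 + h}$ ($C{\left(h \right)} = \frac{2 h}{2 + h} - - 4 h = \frac{2 h}{2 + h} + 4 h = 4 h + \frac{2 h}{2 + h}$)
$F{\left(Q,o \right)} = \sqrt{1 + Q}$
$\frac{F{\left(51,C{\left(V \right)} \right)}}{6495} = \frac{\sqrt{1 + 51}}{6495} = \sqrt{52} \cdot \frac{1}{6495} = 2 \sqrt{13} \cdot \frac{1}{6495} = \frac{2 \sqrt{13}}{6495}$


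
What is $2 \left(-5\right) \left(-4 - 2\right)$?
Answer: $60$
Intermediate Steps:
$2 \left(-5\right) \left(-4 - 2\right) = \left(-10\right) \left(-6\right) = 60$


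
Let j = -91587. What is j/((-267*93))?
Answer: 30529/8277 ≈ 3.6884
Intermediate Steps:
j/((-267*93)) = -91587/((-267*93)) = -91587/(-24831) = -91587*(-1/24831) = 30529/8277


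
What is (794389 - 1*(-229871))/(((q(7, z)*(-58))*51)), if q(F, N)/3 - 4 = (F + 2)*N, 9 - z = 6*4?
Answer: 170710/193749 ≈ 0.88109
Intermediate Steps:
z = -15 (z = 9 - 6*4 = 9 - 1*24 = 9 - 24 = -15)
q(F, N) = 12 + 3*N*(2 + F) (q(F, N) = 12 + 3*((F + 2)*N) = 12 + 3*((2 + F)*N) = 12 + 3*(N*(2 + F)) = 12 + 3*N*(2 + F))
(794389 - 1*(-229871))/(((q(7, z)*(-58))*51)) = (794389 - 1*(-229871))/((((12 + 6*(-15) + 3*7*(-15))*(-58))*51)) = (794389 + 229871)/((((12 - 90 - 315)*(-58))*51)) = 1024260/((-393*(-58)*51)) = 1024260/((22794*51)) = 1024260/1162494 = 1024260*(1/1162494) = 170710/193749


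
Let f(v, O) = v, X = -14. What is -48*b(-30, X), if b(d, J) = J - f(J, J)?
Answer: 0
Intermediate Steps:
b(d, J) = 0 (b(d, J) = J - J = 0)
-48*b(-30, X) = -48*0 = 0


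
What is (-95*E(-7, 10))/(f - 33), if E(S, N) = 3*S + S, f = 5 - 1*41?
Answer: -2660/69 ≈ -38.551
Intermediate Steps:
f = -36 (f = 5 - 41 = -36)
E(S, N) = 4*S
(-95*E(-7, 10))/(f - 33) = (-380*(-7))/(-36 - 33) = -95*(-28)/(-69) = 2660*(-1/69) = -2660/69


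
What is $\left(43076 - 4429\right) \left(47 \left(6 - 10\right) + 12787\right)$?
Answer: $486913553$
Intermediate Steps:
$\left(43076 - 4429\right) \left(47 \left(6 - 10\right) + 12787\right) = \left(43076 - 4429\right) \left(47 \left(-4\right) + 12787\right) = \left(43076 - 4429\right) \left(-188 + 12787\right) = 38647 \cdot 12599 = 486913553$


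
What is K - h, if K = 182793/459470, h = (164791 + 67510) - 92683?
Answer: -64150099667/459470 ≈ -1.3962e+5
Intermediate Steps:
h = 139618 (h = 232301 - 92683 = 139618)
K = 182793/459470 (K = 182793*(1/459470) = 182793/459470 ≈ 0.39783)
K - h = 182793/459470 - 1*139618 = 182793/459470 - 139618 = -64150099667/459470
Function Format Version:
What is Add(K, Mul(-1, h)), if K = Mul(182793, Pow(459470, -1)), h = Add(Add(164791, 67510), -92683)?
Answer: Rational(-64150099667, 459470) ≈ -1.3962e+5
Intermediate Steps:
h = 139618 (h = Add(232301, -92683) = 139618)
K = Rational(182793, 459470) (K = Mul(182793, Rational(1, 459470)) = Rational(182793, 459470) ≈ 0.39783)
Add(K, Mul(-1, h)) = Add(Rational(182793, 459470), Mul(-1, 139618)) = Add(Rational(182793, 459470), -139618) = Rational(-64150099667, 459470)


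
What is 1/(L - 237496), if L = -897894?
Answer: -1/1135390 ≈ -8.8075e-7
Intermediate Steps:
1/(L - 237496) = 1/(-897894 - 237496) = 1/(-1135390) = -1/1135390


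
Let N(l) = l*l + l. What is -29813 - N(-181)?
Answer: -62393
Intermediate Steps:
N(l) = l + l² (N(l) = l² + l = l + l²)
-29813 - N(-181) = -29813 - (-181)*(1 - 181) = -29813 - (-181)*(-180) = -29813 - 1*32580 = -29813 - 32580 = -62393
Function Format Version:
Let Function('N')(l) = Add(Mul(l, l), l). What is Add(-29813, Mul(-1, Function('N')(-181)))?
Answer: -62393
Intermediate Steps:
Function('N')(l) = Add(l, Pow(l, 2)) (Function('N')(l) = Add(Pow(l, 2), l) = Add(l, Pow(l, 2)))
Add(-29813, Mul(-1, Function('N')(-181))) = Add(-29813, Mul(-1, Mul(-181, Add(1, -181)))) = Add(-29813, Mul(-1, Mul(-181, -180))) = Add(-29813, Mul(-1, 32580)) = Add(-29813, -32580) = -62393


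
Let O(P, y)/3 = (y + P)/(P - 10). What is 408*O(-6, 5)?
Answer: 153/2 ≈ 76.500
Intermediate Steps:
O(P, y) = 3*(P + y)/(-10 + P) (O(P, y) = 3*((y + P)/(P - 10)) = 3*((P + y)/(-10 + P)) = 3*(P + y)/(-10 + P))
408*O(-6, 5) = 408*(3*(-6 + 5)/(-10 - 6)) = 408*(3*(-1)/(-16)) = 408*(3*(-1/16)*(-1)) = 408*(3/16) = 153/2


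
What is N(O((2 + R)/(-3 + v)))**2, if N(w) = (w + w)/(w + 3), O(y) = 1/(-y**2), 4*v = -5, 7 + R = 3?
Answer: 334084/9409 ≈ 35.507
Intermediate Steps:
R = -4 (R = -7 + 3 = -4)
v = -5/4 (v = (1/4)*(-5) = -5/4 ≈ -1.2500)
O(y) = -1/y**2
N(w) = 2*w/(3 + w) (N(w) = (2*w)/(3 + w) = 2*w/(3 + w))
N(O((2 + R)/(-3 + v)))**2 = (2*(-1/((2 - 4)/(-3 - 5/4))**2)/(3 - 1/((2 - 4)/(-3 - 5/4))**2))**2 = (2*(-1/(-2/(-17/4))**2)/(3 - 1/(-2/(-17/4))**2))**2 = (2*(-1/(-2*(-4/17))**2)/(3 - 1/(-2*(-4/17))**2))**2 = (2*(-1/(8/17)**2)/(3 - 1/(8/17)**2))**2 = (2*(-1*289/64)/(3 - 1*289/64))**2 = (2*(-289/64)/(3 - 289/64))**2 = (2*(-289/64)/(-97/64))**2 = (2*(-289/64)*(-64/97))**2 = (578/97)**2 = 334084/9409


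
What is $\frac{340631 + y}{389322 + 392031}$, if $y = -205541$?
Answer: $\frac{15010}{86817} \approx 0.17289$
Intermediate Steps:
$\frac{340631 + y}{389322 + 392031} = \frac{340631 - 205541}{389322 + 392031} = \frac{135090}{781353} = 135090 \cdot \frac{1}{781353} = \frac{15010}{86817}$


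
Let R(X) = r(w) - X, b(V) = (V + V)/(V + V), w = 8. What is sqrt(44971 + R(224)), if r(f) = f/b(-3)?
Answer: sqrt(44755) ≈ 211.55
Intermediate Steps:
b(V) = 1 (b(V) = (2*V)/((2*V)) = (2*V)*(1/(2*V)) = 1)
r(f) = f (r(f) = f/1 = f*1 = f)
R(X) = 8 - X
sqrt(44971 + R(224)) = sqrt(44971 + (8 - 1*224)) = sqrt(44971 + (8 - 224)) = sqrt(44971 - 216) = sqrt(44755)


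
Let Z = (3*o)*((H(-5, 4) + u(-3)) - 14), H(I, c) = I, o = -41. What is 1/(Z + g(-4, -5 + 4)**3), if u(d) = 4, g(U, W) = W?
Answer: 1/1844 ≈ 0.00054230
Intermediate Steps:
Z = 1845 (Z = (3*(-41))*((-5 + 4) - 14) = -123*(-1 - 14) = -123*(-15) = 1845)
1/(Z + g(-4, -5 + 4)**3) = 1/(1845 + (-5 + 4)**3) = 1/(1845 + (-1)**3) = 1/(1845 - 1) = 1/1844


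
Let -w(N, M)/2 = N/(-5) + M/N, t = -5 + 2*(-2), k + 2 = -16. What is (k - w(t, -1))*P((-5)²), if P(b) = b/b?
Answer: -638/45 ≈ -14.178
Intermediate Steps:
k = -18 (k = -2 - 16 = -18)
t = -9 (t = -5 - 4 = -9)
w(N, M) = 2*N/5 - 2*M/N (w(N, M) = -2*(N/(-5) + M/N) = -2*(N*(-⅕) + M/N) = -2*(-N/5 + M/N) = 2*N/5 - 2*M/N)
P(b) = 1
(k - w(t, -1))*P((-5)²) = (-18 - ((⅖)*(-9) - 2*(-1)/(-9)))*1 = (-18 - (-18/5 - 2*(-1)*(-⅑)))*1 = (-18 - (-18/5 - 2/9))*1 = (-18 - 1*(-172/45))*1 = (-18 + 172/45)*1 = -638/45*1 = -638/45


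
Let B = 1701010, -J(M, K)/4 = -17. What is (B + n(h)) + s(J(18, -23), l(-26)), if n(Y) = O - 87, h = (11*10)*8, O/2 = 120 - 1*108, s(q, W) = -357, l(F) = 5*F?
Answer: 1700590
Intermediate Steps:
J(M, K) = 68 (J(M, K) = -4*(-17) = 68)
O = 24 (O = 2*(120 - 1*108) = 2*(120 - 108) = 2*12 = 24)
h = 880 (h = 110*8 = 880)
n(Y) = -63 (n(Y) = 24 - 87 = -63)
(B + n(h)) + s(J(18, -23), l(-26)) = (1701010 - 63) - 357 = 1700947 - 357 = 1700590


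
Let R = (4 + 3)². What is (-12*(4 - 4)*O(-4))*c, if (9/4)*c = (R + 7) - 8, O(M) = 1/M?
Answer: 0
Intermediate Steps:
R = 49 (R = 7² = 49)
c = 64/3 (c = 4*((49 + 7) - 8)/9 = 4*(56 - 8)/9 = (4/9)*48 = 64/3 ≈ 21.333)
(-12*(4 - 4)*O(-4))*c = -12*(4 - 4)/(-4)*(64/3) = -0*(-1)/4*(64/3) = -12*0*(64/3) = 0*(64/3) = 0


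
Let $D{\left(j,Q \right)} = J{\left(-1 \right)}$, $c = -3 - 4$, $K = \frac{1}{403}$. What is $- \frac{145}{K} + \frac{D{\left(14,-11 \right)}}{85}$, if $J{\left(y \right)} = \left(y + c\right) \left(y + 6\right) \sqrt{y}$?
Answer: $-58435 - \frac{8 i}{17} \approx -58435.0 - 0.47059 i$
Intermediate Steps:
$K = \frac{1}{403} \approx 0.0024814$
$c = -7$
$J{\left(y \right)} = \sqrt{y} \left(-7 + y\right) \left(6 + y\right)$ ($J{\left(y \right)} = \left(y - 7\right) \left(y + 6\right) \sqrt{y} = \left(-7 + y\right) \left(6 + y\right) \sqrt{y} = \sqrt{y} \left(-7 + y\right) \left(6 + y\right)$)
$D{\left(j,Q \right)} = - 40 i$ ($D{\left(j,Q \right)} = \sqrt{-1} \left(-42 + \left(-1\right)^{2} - -1\right) = i \left(-42 + 1 + 1\right) = i \left(-40\right) = - 40 i$)
$- \frac{145}{K} + \frac{D{\left(14,-11 \right)}}{85} = - 145 \frac{1}{\frac{1}{403}} + \frac{\left(-40\right) i}{85} = \left(-145\right) 403 + - 40 i \frac{1}{85} = -58435 - \frac{8 i}{17}$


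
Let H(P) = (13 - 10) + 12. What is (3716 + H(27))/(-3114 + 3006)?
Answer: -3731/108 ≈ -34.546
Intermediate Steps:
H(P) = 15 (H(P) = 3 + 12 = 15)
(3716 + H(27))/(-3114 + 3006) = (3716 + 15)/(-3114 + 3006) = 3731/(-108) = 3731*(-1/108) = -3731/108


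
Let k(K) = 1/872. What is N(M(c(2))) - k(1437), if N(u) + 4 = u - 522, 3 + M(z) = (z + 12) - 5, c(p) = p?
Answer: -453441/872 ≈ -520.00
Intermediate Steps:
k(K) = 1/872
M(z) = 4 + z (M(z) = -3 + ((z + 12) - 5) = -3 + ((12 + z) - 5) = -3 + (7 + z) = 4 + z)
N(u) = -526 + u (N(u) = -4 + (u - 522) = -4 + (-522 + u) = -526 + u)
N(M(c(2))) - k(1437) = (-526 + (4 + 2)) - 1*1/872 = (-526 + 6) - 1/872 = -520 - 1/872 = -453441/872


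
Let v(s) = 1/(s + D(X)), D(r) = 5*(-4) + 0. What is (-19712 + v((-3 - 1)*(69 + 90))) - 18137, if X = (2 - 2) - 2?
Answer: -24828945/656 ≈ -37849.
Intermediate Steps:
X = -2 (X = 0 - 2 = -2)
D(r) = -20 (D(r) = -20 + 0 = -20)
v(s) = 1/(-20 + s) (v(s) = 1/(s - 20) = 1/(-20 + s))
(-19712 + v((-3 - 1)*(69 + 90))) - 18137 = (-19712 + 1/(-20 + (-3 - 1)*(69 + 90))) - 18137 = (-19712 + 1/(-20 - 4*159)) - 18137 = (-19712 + 1/(-20 - 636)) - 18137 = (-19712 + 1/(-656)) - 18137 = (-19712 - 1/656) - 18137 = -12931073/656 - 18137 = -24828945/656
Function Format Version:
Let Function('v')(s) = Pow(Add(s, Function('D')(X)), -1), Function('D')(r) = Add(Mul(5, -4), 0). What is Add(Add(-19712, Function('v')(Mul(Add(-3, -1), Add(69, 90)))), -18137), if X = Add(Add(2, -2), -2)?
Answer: Rational(-24828945, 656) ≈ -37849.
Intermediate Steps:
X = -2 (X = Add(0, -2) = -2)
Function('D')(r) = -20 (Function('D')(r) = Add(-20, 0) = -20)
Function('v')(s) = Pow(Add(-20, s), -1) (Function('v')(s) = Pow(Add(s, -20), -1) = Pow(Add(-20, s), -1))
Add(Add(-19712, Function('v')(Mul(Add(-3, -1), Add(69, 90)))), -18137) = Add(Add(-19712, Pow(Add(-20, Mul(Add(-3, -1), Add(69, 90))), -1)), -18137) = Add(Add(-19712, Pow(Add(-20, Mul(-4, 159)), -1)), -18137) = Add(Add(-19712, Pow(Add(-20, -636), -1)), -18137) = Add(Add(-19712, Pow(-656, -1)), -18137) = Add(Add(-19712, Rational(-1, 656)), -18137) = Add(Rational(-12931073, 656), -18137) = Rational(-24828945, 656)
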